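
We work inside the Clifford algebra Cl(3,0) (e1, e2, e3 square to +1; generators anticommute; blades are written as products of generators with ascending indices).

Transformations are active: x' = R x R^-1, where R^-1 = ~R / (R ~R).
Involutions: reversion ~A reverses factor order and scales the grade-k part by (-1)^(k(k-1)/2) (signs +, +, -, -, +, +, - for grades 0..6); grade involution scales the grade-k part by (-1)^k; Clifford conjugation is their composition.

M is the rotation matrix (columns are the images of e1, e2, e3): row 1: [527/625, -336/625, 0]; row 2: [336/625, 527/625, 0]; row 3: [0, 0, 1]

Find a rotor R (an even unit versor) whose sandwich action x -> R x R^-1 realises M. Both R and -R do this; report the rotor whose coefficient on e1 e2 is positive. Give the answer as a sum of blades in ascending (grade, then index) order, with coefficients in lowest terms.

Method: write R = a + b12*e1 e2 + b13*e1 e3 + b23*e2 e3 with a^2 + b12^2 + b13^2 + b23^2 = 1 (so R^-1 = ~R). Expanding the columns R e_j ~R gives tr M = 4a^2 - 1 and, from the antisymmetric part, M21 - M12 = -4a*b12, M13 - M31 = 4a*b13, M32 - M23 = -4a*b23.
Here tr M = 1679/625, so a^2 = (1 + tr M)/4 = 576/625 and a = ±24/25. Taking a = 24/25: M21 - M12 = 672/625, M13 - M31 = 0, M32 - M23 = 0, giving b12 = -7/25, b13 = 0, b23 = 0, i.e. R = 24/25 - 7/25*e1 e2.
Its e1 e2 coefficient is negative, so report the other preimage -R.
Answer: -24/25 + 7/25*e1 e2. Uniqueness: Spin(3) -> SO(3) maps R and -R to the same rotation of trace 1679/625; fixing the sign of the e1 e2 coefficient removes the ambiguity.


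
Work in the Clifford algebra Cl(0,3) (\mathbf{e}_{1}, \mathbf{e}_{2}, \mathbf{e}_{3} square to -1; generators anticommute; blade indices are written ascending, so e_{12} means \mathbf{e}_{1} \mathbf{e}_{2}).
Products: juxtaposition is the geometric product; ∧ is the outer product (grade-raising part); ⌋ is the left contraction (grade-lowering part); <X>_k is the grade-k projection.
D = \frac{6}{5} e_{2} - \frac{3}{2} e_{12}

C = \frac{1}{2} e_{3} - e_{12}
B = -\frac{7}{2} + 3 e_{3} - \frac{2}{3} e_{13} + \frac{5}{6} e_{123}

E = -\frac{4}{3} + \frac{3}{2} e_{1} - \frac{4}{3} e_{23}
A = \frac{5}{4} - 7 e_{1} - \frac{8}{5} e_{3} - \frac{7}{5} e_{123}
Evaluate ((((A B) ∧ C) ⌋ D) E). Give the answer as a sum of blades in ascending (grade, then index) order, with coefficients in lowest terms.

step 1: -\frac{89}{120} + \frac{767}{30} e_{1} + \frac{14}{15} e_{2} + \frac{281}{60} e_{3} + \frac{83}{15} e_{12} - \frac{131}{6} e_{13} + \frac{35}{6} e_{23} + \frac{713}{120} e_{123}
step 2: -\frac{89}{240} e_{3} + \frac{89}{120} e_{12} + \frac{767}{60} e_{13} + \frac{7}{15} e_{23} - \frac{23}{12} e_{123}
step 3: \frac{89}{80}
step 4: -\frac{89}{60} + \frac{267}{160} e_{1} - \frac{89}{60} e_{23}
Answer: -\frac{89}{60} + \frac{267}{160} e_{1} - \frac{89}{60} e_{23}


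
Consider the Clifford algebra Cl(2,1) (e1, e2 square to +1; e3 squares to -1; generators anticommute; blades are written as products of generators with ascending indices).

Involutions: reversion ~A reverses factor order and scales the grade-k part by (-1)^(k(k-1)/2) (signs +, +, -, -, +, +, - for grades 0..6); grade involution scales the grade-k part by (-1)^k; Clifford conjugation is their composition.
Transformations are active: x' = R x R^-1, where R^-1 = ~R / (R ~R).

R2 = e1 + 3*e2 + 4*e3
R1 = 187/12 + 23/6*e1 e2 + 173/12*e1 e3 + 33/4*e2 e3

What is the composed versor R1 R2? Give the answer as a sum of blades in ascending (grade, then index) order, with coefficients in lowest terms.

Distribute over the terms of R2 (each basis-blade product reordered to ascending indices, repeated generators contracted through their squares):
R1 (e1) = 187/12*e1 - 23/6*e2 - 173/12*e3 + 33/4*e1 e2 e3
R1 (3*e2) = 23/2*e1 + 187/4*e2 - 99/4*e3 - 173/4*e1 e2 e3
R1 (4*e3) = -173/3*e1 - 33*e2 + 187/3*e3 + 46/3*e1 e2 e3
Summing the partial products and collecting blades:
Answer: -367/12*e1 + 119/12*e2 + 139/6*e3 - 59/3*e1 e2 e3


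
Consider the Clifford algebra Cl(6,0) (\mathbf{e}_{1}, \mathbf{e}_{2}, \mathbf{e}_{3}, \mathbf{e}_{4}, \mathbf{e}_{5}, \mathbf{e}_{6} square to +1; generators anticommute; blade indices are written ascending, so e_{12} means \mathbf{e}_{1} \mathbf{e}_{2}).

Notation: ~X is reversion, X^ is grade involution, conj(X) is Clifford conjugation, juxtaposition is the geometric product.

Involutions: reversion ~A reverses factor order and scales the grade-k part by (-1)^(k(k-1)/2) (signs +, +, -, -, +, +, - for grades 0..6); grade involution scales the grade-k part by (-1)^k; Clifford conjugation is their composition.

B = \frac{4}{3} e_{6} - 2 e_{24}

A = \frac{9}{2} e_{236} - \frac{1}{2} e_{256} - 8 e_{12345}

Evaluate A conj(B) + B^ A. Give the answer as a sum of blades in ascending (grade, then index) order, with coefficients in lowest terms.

first term: -6 e_{23} + \frac{2}{3} e_{25} - 16 e_{135} - 9 e_{346} - e_{456} + \frac{32}{3} e_{123456}
second term: -6 e_{23} + \frac{2}{3} e_{25} + 16 e_{135} - 9 e_{346} - e_{456} - \frac{32}{3} e_{123456}
Answer: -12 e_{23} + \frac{4}{3} e_{25} - 18 e_{346} - 2 e_{456}


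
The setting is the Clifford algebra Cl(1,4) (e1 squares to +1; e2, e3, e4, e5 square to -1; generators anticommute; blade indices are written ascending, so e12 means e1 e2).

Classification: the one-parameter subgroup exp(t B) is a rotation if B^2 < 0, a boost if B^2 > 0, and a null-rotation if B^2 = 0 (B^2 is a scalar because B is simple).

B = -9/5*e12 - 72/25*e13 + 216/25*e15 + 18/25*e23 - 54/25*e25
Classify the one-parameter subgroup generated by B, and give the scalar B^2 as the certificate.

B^2 term by term: the squares give (-9/5)^2*(e12)^2 + (-72/25)^2*(e13)^2 + (216/25)^2*(e15)^2 + (18/25)^2*(e23)^2 + (-54/25)^2*(e25)^2 = 81/25*(+1) + 5184/625*(+1) + 46656/625*(+1) + 324/625*(-1) + 2916/625*(-1) = 81 (each basis 2-blade squares to minus the product of its generators' squares); cross terms between blades sharing an index anticommute and cancel; the commuting (index-disjoint) pairs give grade-4 terms 2*c*c'*(blade product), which cancel blade by blade — e1235: -7776/625 + 7776/625 = 0 — confirming B is simple. So B^2 = 81.
Answer: boost, certificate B^2 = 81. Why this suffices: the scalar 81 survives any versor conjugation, so its sign alone determines the class however B is presented.


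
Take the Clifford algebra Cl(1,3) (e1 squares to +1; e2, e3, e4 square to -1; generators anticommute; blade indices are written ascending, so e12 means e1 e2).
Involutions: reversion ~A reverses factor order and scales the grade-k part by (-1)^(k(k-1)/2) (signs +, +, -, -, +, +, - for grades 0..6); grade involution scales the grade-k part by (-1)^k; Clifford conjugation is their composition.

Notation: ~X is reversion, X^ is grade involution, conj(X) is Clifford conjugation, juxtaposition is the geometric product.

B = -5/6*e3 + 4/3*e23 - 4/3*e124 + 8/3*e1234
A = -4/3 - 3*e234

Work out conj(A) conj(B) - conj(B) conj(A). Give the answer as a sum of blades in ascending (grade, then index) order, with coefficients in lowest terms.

first term: 8*e1 - 10/9*e3 - 4*e4 - 4*e13 + 16/9*e23 - 5/2*e24 + 16/9*e124 - 32/9*e1234
second term: -8*e1 - 10/9*e3 - 4*e4 + 4*e13 + 16/9*e23 - 5/2*e24 + 16/9*e124 - 32/9*e1234
Answer: 16*e1 - 8*e13


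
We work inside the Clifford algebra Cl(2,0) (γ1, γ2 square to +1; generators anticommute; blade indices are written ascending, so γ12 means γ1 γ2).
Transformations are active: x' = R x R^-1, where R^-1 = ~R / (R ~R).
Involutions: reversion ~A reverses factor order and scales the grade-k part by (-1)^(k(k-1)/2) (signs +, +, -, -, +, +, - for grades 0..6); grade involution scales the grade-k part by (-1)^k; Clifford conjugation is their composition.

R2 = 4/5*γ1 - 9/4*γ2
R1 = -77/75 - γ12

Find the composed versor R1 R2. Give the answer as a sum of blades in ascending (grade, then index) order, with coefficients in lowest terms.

Distribute over the terms of R1 (each basis-blade product reordered to ascending indices, repeated generators contracted through their squares):
(-77/75) R2 = -308/375*γ1 + 231/100*γ2
(-γ12) R2 = 9/4*γ1 + 4/5*γ2
Summing the partial products and collecting blades:
Answer: 2143/1500*γ1 + 311/100*γ2


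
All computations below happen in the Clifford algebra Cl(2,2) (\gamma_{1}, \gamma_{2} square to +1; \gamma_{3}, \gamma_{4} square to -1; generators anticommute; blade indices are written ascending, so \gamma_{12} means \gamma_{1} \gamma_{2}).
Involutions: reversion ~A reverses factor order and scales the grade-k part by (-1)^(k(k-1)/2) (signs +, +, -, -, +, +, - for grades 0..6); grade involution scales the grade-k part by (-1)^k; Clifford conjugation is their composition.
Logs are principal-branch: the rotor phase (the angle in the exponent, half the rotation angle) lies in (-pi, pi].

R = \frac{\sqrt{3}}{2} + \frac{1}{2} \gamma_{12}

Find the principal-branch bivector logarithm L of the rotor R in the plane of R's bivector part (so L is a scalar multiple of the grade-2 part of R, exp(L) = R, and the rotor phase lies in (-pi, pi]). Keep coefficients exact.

The scalar part of R is \frac{\sqrt{3}}{2}, so the principal-branch rotor phase is pinned; divide the bivector part by its sine to get the unit plane — L is the phase times that plane.
Concretely: cos(phase) = \frac{\sqrt{3}}{2} gives phase = ±\frac{\pi}{6}, and since phase/sin(phase) is even the sign is immaterial: L = (phase/sin(phase)) * <R>_2 = (\frac{\pi}{3}) * <R>_2.
Answer: \frac{\pi}{6} \gamma_{12}


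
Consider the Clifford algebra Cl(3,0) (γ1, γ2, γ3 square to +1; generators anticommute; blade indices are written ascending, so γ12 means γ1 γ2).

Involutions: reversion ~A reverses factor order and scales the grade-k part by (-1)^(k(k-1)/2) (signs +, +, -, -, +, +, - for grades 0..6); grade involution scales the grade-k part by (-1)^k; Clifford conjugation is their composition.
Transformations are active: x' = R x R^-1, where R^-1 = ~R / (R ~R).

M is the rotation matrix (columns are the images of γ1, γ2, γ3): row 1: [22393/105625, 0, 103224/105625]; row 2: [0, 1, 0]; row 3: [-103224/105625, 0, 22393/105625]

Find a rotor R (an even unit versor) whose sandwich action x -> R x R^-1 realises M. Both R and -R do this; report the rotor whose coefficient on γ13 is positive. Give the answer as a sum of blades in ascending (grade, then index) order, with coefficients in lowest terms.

Method: write R = a + b12*γ12 + b13*γ13 + b23*γ23 with a^2 + b12^2 + b13^2 + b23^2 = 1 (so R^-1 = ~R). Expanding the columns R e_j ~R gives tr M = 4a^2 - 1 and, from the antisymmetric part, M21 - M12 = -4a*b12, M13 - M31 = 4a*b13, M32 - M23 = -4a*b23.
Here tr M = 150411/105625, so a^2 = (1 + tr M)/4 = 64009/105625 and a = ±253/325. Taking a = 253/325: M21 - M12 = 0, M13 - M31 = 206448/105625, M32 - M23 = 0, giving b12 = 0, b13 = 204/325, b23 = 0, i.e. R = 253/325 + 204/325*γ13.
Its γ13 coefficient is already positive.
Answer: 253/325 + 204/325*γ13. Sheet selection: the two-to-one cover makes ±R indistinguishable at the matrix level (trace 150411/105625), so uniqueness comes from the required sign on γ13.


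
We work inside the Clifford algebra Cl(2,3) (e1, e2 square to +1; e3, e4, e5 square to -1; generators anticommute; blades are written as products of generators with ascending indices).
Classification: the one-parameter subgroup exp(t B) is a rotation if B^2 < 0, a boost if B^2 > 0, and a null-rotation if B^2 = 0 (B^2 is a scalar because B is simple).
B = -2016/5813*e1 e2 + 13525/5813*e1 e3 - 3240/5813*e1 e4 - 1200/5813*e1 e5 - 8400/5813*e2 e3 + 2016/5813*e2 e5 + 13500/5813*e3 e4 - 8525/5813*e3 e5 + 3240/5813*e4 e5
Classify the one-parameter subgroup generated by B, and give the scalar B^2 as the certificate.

B^2 term by term: the squares give (-2016/5813)^2*(e1 e2)^2 + (13525/5813)^2*(e1 e3)^2 + (-3240/5813)^2*(e1 e4)^2 + (-1200/5813)^2*(e1 e5)^2 + (-8400/5813)^2*(e2 e3)^2 + (2016/5813)^2*(e2 e5)^2 + (13500/5813)^2*(e3 e4)^2 + (-8525/5813)^2*(e3 e5)^2 + (3240/5813)^2*(e4 e5)^2 = 4064256/33790969*(-1) + 182925625/33790969*(+1) + 10497600/33790969*(+1) + 1440000/33790969*(+1) + 70560000/33790969*(+1) + 4064256/33790969*(+1) + 182250000/33790969*(-1) + 72675625/33790969*(-1) + 10497600/33790969*(-1) = 0 (each basis 2-blade squares to minus the product of its generators' squares); cross terms between blades sharing an index anticommute and cancel; the commuting (index-disjoint) pairs give grade-4 terms 2*c*c'*(blade product), which cancel blade by blade — e1 e2 e3 e4: -54432000/33790969 + 54432000/33790969 = 0; e1 e2 e3 e5: 34372800/33790969 - 54532800/33790969 + 20160000/33790969 = 0; e1 e2 e4 e5: -13063680/33790969 + 13063680/33790969 = 0; e1 e3 e4 e5: 87642000/33790969 - 55242000/33790969 - 32400000/33790969 = 0; e2 e3 e4 e5: -54432000/33790969 + 54432000/33790969 = 0 — confirming B is simple. So B^2 = 0.
Answer: null-rotation, certificate B^2 = 0. Check the certificate: B^2 = 0, and that sign is decisive whatever form B takes.


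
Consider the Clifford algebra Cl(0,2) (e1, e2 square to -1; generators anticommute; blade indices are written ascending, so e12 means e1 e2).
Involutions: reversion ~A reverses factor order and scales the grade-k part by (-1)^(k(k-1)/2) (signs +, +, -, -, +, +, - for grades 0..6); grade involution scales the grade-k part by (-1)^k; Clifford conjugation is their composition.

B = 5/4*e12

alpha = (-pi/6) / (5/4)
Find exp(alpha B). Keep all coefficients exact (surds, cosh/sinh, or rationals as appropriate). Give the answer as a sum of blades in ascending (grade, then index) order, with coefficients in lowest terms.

B^2 = (5/4)^2*(e12)^2 = 25/16*(-1) = -25/16 (a basis 2-blade squares to minus the product of its generators' squares).
B^2 = -25/16 — circular case — the even/odd split gives cos and sin: l = 5/4, alpha*l = -pi/6, so exp(alpha B) = cos(-pi/6) + (sin(-pi/6)/(5/4))*B = sqrt(3)/2 + (-2/5)*B.
Answer: sqrt(3)/2 - 1/2*e12


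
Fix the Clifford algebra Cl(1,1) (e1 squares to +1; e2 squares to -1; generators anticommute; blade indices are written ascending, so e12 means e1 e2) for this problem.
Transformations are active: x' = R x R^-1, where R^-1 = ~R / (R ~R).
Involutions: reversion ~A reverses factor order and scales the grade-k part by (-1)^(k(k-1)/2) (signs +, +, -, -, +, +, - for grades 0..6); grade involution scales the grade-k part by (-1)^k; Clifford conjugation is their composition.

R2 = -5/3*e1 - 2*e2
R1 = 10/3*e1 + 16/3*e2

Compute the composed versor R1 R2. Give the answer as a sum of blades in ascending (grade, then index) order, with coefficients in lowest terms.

Distribute over the terms of R1 (each basis-blade product reordered to ascending indices, repeated generators contracted through their squares):
(10/3*e1) R2 = -50/9 - 20/3*e12
(16/3*e2) R2 = 32/3 + 80/9*e12
Summing the partial products and collecting blades:
Answer: 46/9 + 20/9*e12


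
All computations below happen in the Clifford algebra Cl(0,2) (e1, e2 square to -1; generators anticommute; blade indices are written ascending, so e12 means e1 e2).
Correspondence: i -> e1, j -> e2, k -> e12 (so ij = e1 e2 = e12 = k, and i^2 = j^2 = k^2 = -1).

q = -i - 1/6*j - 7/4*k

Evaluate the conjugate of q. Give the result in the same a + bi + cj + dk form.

In blades: q = -e1 - 1/6*e2 - 7/4*e12.
Conjugation here is Clifford conjugation: the scalar is fixed and the grade-1 and grade-2 blades all flip sign, giving e1 + 1/6*e2 + 7/4*e12; translating back:
Answer: i + 1/6*j + 7/4*k


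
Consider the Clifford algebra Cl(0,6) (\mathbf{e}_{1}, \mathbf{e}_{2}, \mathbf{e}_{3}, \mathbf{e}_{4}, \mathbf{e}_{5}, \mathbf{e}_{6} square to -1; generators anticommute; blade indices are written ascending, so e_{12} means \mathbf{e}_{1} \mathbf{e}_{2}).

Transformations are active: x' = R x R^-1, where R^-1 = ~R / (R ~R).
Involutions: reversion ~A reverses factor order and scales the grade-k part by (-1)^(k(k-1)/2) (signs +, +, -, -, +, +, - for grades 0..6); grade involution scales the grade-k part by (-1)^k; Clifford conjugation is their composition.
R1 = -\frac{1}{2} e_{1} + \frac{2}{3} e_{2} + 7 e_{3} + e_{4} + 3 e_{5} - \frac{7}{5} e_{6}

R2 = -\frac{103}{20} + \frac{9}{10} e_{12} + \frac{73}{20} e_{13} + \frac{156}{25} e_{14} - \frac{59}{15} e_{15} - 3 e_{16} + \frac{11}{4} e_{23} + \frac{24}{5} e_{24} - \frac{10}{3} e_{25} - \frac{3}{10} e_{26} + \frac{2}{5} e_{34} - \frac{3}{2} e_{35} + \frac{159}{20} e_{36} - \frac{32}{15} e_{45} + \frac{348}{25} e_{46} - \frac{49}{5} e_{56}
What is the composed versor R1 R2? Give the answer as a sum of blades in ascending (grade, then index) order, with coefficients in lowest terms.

Distribute over the terms of R1 (each basis-blade product reordered to ascending indices, repeated generators contracted through their squares):
(-\frac{1}{2} e_{1}) R2 = \frac{103}{40} e_{1} + \frac{9}{20} e_{2} + \frac{73}{40} e_{3} + \frac{78}{25} e_{4} - \frac{59}{30} e_{5} - \frac{3}{2} e_{6} - \frac{11}{8} e_{123} - \frac{12}{5} e_{124} + \frac{5}{3} e_{125} + \frac{3}{20} e_{126} - \frac{1}{5} e_{134} + \frac{3}{4} e_{135} - \frac{159}{40} e_{136} + \frac{16}{15} e_{145} - \frac{174}{25} e_{146} + \frac{49}{10} e_{156}
(\frac{2}{3} e_{2}) R2 = \frac{3}{5} e_{1} - \frac{103}{30} e_{2} - \frac{11}{6} e_{3} - \frac{16}{5} e_{4} + \frac{20}{9} e_{5} + \frac{1}{5} e_{6} - \frac{73}{30} e_{123} - \frac{104}{25} e_{124} + \frac{118}{45} e_{125} + 2 e_{126} + \frac{4}{15} e_{234} - e_{235} + \frac{53}{10} e_{236} - \frac{64}{45} e_{245} + \frac{232}{25} e_{246} - \frac{98}{15} e_{256}
(7 e_{3}) R2 = \frac{511}{20} e_{1} + \frac{77}{4} e_{2} - \frac{721}{20} e_{3} - \frac{14}{5} e_{4} + \frac{21}{2} e_{5} - \frac{1113}{20} e_{6} + \frac{63}{10} e_{123} - \frac{1092}{25} e_{134} + \frac{413}{15} e_{135} + 21 e_{136} - \frac{168}{5} e_{234} + \frac{70}{3} e_{235} + \frac{21}{10} e_{236} - \frac{224}{15} e_{345} + \frac{2436}{25} e_{346} - \frac{343}{5} e_{356}
(e_{4}) R2 = \frac{156}{25} e_{1} + \frac{24}{5} e_{2} + \frac{2}{5} e_{3} - \frac{103}{20} e_{4} + \frac{32}{15} e_{5} - \frac{348}{25} e_{6} + \frac{9}{10} e_{124} + \frac{73}{20} e_{134} + \frac{59}{15} e_{145} + 3 e_{146} + \frac{11}{4} e_{234} + \frac{10}{3} e_{245} + \frac{3}{10} e_{246} + \frac{3}{2} e_{345} - \frac{159}{20} e_{346} - \frac{49}{5} e_{456}
(3 e_{5}) R2 = -\frac{59}{5} e_{1} - 10 e_{2} - \frac{9}{2} e_{3} - \frac{32}{5} e_{4} - \frac{309}{20} e_{5} + \frac{147}{5} e_{6} + \frac{27}{10} e_{125} + \frac{219}{20} e_{135} + \frac{468}{25} e_{145} + 9 e_{156} + \frac{33}{4} e_{235} + \frac{72}{5} e_{245} + \frac{9}{10} e_{256} + \frac{6}{5} e_{345} - \frac{477}{20} e_{356} - \frac{1044}{25} e_{456}
(-\frac{7}{5} e_{6}) R2 = \frac{21}{5} e_{1} + \frac{21}{50} e_{2} - \frac{1113}{100} e_{3} - \frac{2436}{125} e_{4} + \frac{343}{25} e_{5} + \frac{721}{100} e_{6} - \frac{63}{50} e_{126} - \frac{511}{100} e_{136} - \frac{1092}{125} e_{146} + \frac{413}{75} e_{156} - \frac{77}{20} e_{236} - \frac{168}{25} e_{246} + \frac{14}{3} e_{256} - \frac{14}{25} e_{346} + \frac{21}{10} e_{356} + \frac{224}{75} e_{456}
Summing the partial products and collecting blades:
Answer: \frac{5473}{200} e_{1} + \frac{1723}{150} e_{2} - \frac{30773}{600} e_{3} - \frac{16959}{500} e_{4} + \frac{10043}{900} e_{5} - \frac{1713}{50} e_{6} + \frac{299}{120} e_{123} - \frac{283}{50} e_{124} + \frac{629}{90} e_{125} + \frac{89}{100} e_{126} - \frac{4023}{100} e_{134} + \frac{1177}{30} e_{135} + \frac{2383}{200} e_{136} + \frac{593}{25} e_{145} - \frac{1587}{125} e_{146} + \frac{2911}{150} e_{156} - \frac{367}{12} e_{234} + \frac{367}{12} e_{235} + \frac{71}{20} e_{236} + \frac{734}{45} e_{245} + \frac{143}{50} e_{246} - \frac{29}{30} e_{256} - \frac{367}{30} e_{345} + \frac{8893}{100} e_{346} - \frac{1807}{20} e_{356} - \frac{3643}{75} e_{456}


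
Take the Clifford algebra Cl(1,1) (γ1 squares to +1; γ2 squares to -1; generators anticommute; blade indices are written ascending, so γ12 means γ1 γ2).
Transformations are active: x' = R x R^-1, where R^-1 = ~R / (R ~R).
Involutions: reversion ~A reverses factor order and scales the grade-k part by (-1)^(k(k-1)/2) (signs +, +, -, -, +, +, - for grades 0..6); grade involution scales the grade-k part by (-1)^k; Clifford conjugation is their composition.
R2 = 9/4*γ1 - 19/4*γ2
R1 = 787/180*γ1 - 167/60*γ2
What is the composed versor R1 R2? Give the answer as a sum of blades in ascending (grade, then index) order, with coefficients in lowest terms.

Distribute over the terms of R1 (each basis-blade product reordered to ascending indices, repeated generators contracted through their squares):
(787/180*γ1) R2 = 787/80 - 14953/720*γ12
(-167/60*γ2) R2 = -3173/240 + 501/80*γ12
Summing the partial products and collecting blades:
Answer: -203/60 - 2611/180*γ12


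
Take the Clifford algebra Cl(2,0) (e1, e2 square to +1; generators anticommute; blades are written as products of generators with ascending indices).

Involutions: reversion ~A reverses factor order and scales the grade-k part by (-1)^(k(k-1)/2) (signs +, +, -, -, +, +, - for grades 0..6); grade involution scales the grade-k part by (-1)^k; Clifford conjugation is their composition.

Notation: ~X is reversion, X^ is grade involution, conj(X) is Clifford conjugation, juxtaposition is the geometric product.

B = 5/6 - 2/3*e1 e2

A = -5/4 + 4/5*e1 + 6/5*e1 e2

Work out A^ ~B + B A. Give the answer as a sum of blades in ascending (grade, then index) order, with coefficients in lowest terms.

first term: -221/120 - 2/3*e1 - 8/15*e2 + 1/6*e1 e2
second term: -29/120 + 2/3*e1 + 8/15*e2 + 11/6*e1 e2
Answer: -25/12 + 2*e1 e2


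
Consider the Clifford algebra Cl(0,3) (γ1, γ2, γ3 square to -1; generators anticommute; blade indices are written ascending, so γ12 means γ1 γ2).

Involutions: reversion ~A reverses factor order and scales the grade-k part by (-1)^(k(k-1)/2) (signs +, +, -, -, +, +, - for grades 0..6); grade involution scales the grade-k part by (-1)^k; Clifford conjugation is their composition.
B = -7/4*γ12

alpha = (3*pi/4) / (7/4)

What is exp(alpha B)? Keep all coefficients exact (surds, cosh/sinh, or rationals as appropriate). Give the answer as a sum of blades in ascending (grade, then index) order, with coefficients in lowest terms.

B^2 = (-7/4)^2*(γ12)^2 = 49/16*(-1) = -49/16 (a basis 2-blade squares to minus the product of its generators' squares).
B^2 = -49/16 — the negative square puts this in the circular regime; l = 7/4, alpha*l = 3*pi/4, so exp(alpha B) = cos(3*pi/4) + (sin(3*pi/4)/(7/4))*B = -sqrt(2)/2 + (2*sqrt(2)/7)*B.
Answer: -sqrt(2)/2 - sqrt(2)/2*γ12


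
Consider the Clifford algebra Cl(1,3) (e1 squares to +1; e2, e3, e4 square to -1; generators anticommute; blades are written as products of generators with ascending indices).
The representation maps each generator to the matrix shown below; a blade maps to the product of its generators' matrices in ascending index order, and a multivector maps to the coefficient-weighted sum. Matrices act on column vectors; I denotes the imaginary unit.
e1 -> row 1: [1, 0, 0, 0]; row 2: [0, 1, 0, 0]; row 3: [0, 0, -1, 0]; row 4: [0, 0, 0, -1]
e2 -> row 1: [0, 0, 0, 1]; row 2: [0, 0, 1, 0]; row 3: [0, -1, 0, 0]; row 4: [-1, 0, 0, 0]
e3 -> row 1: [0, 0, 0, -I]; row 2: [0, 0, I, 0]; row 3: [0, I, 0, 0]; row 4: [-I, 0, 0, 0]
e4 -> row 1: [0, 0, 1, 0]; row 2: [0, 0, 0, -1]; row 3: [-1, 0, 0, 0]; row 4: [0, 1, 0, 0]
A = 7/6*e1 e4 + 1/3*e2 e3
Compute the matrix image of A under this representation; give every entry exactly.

Bivector images (products of the table entries): rho(e1 e4) = rho(e1)rho(e4) = row 1: [0, 0, 1, 0]; row 2: [0, 0, 0, -1]; row 3: [1, 0, 0, 0]; row 4: [0, -1, 0, 0]; rho(e2 e3) = rho(e2)rho(e3) = row 1: [-I, 0, 0, 0]; row 2: [0, I, 0, 0]; row 3: [0, 0, -I, 0]; row 4: [0, 0, 0, I].
M = (7/6)*rho(e1 e4) + (1/3)*rho(e2 e3), summed entrywise:
Answer: row 1: [-I/3, 0, 7/6, 0]; row 2: [0, I/3, 0, -7/6]; row 3: [7/6, 0, -I/3, 0]; row 4: [0, -7/6, 0, I/3]


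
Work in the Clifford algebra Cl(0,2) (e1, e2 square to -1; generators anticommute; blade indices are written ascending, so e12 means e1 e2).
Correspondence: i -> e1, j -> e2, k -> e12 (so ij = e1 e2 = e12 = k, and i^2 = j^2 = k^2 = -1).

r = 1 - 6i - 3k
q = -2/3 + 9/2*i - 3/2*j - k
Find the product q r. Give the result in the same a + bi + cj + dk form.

In blades: q = -2/3 + 9/2*e1 - 3/2*e2 - e12, r = 1 - 6*e1 - 3*e12.
Distribute q over r term by term (generator squares from the signature, products reordered to ascending indices): (-2/3)*r = -2/3 + 4*e1 + 2*e12; (9/2*e1)*r = 27 + 9/2*e1 + 27/2*e2; (-3/2*e2)*r = 9/2*e1 - 3/2*e2 - 9*e12; (-e12)*r = -3 + 6*e2 - e12.
Sum: 70/3 + 13*e1 + 18*e2 - 8*e12; translating back through the correspondence:
Answer: 70/3 + 13i + 18j - 8k


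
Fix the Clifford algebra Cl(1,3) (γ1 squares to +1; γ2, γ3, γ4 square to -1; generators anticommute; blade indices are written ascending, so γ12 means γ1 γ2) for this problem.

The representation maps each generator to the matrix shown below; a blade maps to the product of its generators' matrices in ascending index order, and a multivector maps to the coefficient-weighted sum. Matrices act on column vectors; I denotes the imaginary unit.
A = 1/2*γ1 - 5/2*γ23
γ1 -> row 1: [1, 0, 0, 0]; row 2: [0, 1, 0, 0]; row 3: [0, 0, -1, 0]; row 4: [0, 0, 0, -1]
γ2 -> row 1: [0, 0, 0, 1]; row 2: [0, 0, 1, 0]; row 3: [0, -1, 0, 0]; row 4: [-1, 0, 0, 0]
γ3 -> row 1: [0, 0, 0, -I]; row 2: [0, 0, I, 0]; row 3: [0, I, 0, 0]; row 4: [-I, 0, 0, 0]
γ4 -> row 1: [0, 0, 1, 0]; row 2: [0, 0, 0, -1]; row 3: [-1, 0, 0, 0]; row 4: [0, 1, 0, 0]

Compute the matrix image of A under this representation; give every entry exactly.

Bivector images (products of the table entries): rho(γ23) = rho(γ2)rho(γ3) = row 1: [-I, 0, 0, 0]; row 2: [0, I, 0, 0]; row 3: [0, 0, -I, 0]; row 4: [0, 0, 0, I].
M = (1/2)*rho(γ1) + (-5/2)*rho(γ23), summed entrywise:
Answer: row 1: [1/2 + 5*I/2, 0, 0, 0]; row 2: [0, 1/2 - 5*I/2, 0, 0]; row 3: [0, 0, -1/2 + 5*I/2, 0]; row 4: [0, 0, 0, -1/2 - 5*I/2]


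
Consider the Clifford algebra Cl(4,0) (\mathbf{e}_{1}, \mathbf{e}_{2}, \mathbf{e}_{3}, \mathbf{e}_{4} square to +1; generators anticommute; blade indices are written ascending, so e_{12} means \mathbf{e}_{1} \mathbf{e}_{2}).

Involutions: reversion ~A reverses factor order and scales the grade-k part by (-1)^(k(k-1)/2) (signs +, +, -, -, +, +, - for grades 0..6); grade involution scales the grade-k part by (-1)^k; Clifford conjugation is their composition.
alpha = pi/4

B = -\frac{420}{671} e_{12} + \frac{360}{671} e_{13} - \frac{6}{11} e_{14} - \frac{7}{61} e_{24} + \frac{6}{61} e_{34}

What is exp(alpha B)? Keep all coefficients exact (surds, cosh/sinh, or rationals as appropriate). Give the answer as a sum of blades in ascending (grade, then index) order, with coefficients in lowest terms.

B^2 term by term: the squares give (-\frac{420}{671})^2*(e_{12})^2 + (\frac{360}{671})^2*(e_{13})^2 + (-\frac{6}{11})^2*(e_{14})^2 + (-\frac{7}{61})^2*(e_{24})^2 + (\frac{6}{61})^2*(e_{34})^2 = \frac{176400}{450241}*(-1) + \frac{129600}{450241}*(-1) + \frac{36}{121}*(-1) + \frac{49}{3721}*(-1) + \frac{36}{3721}*(-1) = -1 (each basis 2-blade squares to minus the product of its generators' squares); cross terms between blades sharing an index anticommute and cancel; the commuting (index-disjoint) pairs give grade-4 terms 2*c*c'*(blade product), which cancel blade by blade — e_{1234}: -\frac{5040}{40931} + \frac{5040}{40931} = 0 — confirming B is simple. So B^2 = -1.
B^2 = -1 — a negative square means the series sums to a rotation: l = 1, alpha*l = \frac{\pi}{4}, so exp(alpha B) = cos(\frac{\pi}{4}) + (sin(\frac{\pi}{4})/1)*B = \frac{\sqrt{2}}{2} + (\frac{\sqrt{2}}{2})*B.
Answer: \frac{\sqrt{2}}{2} - \frac{210 \sqrt{2}}{671} e_{12} + \frac{180 \sqrt{2}}{671} e_{13} - \frac{3 \sqrt{2}}{11} e_{14} - \frac{7 \sqrt{2}}{122} e_{24} + \frac{3 \sqrt{2}}{61} e_{34}


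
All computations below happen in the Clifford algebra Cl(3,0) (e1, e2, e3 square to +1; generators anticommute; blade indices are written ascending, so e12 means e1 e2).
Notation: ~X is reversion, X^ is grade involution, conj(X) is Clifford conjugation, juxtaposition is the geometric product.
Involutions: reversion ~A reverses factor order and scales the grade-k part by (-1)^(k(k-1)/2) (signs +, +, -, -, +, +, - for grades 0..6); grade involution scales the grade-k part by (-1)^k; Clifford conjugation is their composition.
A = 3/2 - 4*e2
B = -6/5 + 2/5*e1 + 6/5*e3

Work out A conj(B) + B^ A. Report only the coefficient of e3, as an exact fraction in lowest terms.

first term: -9/5 - 3/5*e1 + 24/5*e2 - 9/5*e3 - 8/5*e12 + 24/5*e23
second term: -9/5 - 3/5*e1 + 24/5*e2 - 9/5*e3 + 8/5*e12 - 24/5*e23
Answer: -18/5


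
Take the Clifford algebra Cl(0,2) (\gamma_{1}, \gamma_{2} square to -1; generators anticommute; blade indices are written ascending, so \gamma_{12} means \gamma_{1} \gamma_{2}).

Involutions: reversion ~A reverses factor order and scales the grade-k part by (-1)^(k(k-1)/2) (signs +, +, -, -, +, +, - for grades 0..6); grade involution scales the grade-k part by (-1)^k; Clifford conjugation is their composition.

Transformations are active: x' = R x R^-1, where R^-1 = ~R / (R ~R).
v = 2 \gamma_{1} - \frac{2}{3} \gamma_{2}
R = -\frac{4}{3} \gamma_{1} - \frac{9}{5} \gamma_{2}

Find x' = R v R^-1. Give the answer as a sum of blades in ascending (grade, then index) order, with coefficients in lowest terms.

~R = -\frac{4}{3} \gamma_{1} - \frac{9}{5} \gamma_{2}, and R ~R = -\frac{1129}{225}, so R^-1 = ~R / (-\frac{1129}{225}).
R v = \frac{22}{15} + \frac{202}{45} \gamma_{12}
Answer: -\frac{1378}{1129} \gamma_{1} + \frac{5822}{3387} \gamma_{2}


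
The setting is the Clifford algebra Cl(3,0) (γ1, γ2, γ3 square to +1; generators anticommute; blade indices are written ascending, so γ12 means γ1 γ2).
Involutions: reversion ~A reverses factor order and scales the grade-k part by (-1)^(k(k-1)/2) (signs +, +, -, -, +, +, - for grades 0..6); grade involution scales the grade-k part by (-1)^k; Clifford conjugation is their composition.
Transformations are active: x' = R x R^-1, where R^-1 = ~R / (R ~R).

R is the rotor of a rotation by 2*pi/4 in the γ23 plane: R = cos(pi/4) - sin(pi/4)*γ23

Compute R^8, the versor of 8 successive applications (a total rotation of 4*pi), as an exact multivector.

The rotor phase is half the rotation angle and phases add under composition, so 8 steps in the γ23 plane accumulate phase 8*(pi/4) = 2*pi: R^8 = cos(2*pi) - sin(2*pi)*γ23.
cos(2*pi) = 1 and sin(2*pi) = 0, so R^8 = 1. The total rotation 4*pi is 2 full turns, so every vector returns to itself, yet the rotor is +1, back on the identity sheet (an even number of 2*pi turns).
Answer: 1


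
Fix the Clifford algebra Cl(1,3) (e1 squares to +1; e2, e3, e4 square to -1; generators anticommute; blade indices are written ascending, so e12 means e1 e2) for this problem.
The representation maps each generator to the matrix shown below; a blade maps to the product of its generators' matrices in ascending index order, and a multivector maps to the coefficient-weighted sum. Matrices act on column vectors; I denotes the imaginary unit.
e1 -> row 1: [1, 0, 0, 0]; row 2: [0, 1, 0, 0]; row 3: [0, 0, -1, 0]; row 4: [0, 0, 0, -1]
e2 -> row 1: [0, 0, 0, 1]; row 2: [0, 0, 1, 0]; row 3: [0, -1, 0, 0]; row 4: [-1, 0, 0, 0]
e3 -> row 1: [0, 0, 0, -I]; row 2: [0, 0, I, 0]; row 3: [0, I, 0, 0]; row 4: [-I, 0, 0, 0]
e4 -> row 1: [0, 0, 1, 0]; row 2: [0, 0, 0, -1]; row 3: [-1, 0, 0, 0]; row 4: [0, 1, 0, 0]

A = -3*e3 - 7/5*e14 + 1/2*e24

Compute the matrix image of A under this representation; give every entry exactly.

Bivector images (products of the table entries): rho(e14) = rho(e1)rho(e4) = row 1: [0, 0, 1, 0]; row 2: [0, 0, 0, -1]; row 3: [1, 0, 0, 0]; row 4: [0, -1, 0, 0]; rho(e24) = rho(e2)rho(e4) = row 1: [0, 1, 0, 0]; row 2: [-1, 0, 0, 0]; row 3: [0, 0, 0, 1]; row 4: [0, 0, -1, 0].
M = (-3)*rho(e3) + (-7/5)*rho(e14) + (1/2)*rho(e24), summed entrywise:
Answer: row 1: [0, 1/2, -7/5, 3*I]; row 2: [-1/2, 0, -3*I, 7/5]; row 3: [-7/5, -3*I, 0, 1/2]; row 4: [3*I, 7/5, -1/2, 0]


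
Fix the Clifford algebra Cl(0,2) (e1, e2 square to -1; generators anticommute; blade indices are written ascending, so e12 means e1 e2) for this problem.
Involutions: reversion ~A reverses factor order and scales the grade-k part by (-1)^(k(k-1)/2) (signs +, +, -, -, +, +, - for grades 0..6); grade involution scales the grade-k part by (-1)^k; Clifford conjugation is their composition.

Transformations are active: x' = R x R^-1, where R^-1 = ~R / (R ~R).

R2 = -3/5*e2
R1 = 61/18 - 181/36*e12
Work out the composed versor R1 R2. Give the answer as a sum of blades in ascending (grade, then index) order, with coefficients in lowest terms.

Distribute over the terms of R2 (each basis-blade product reordered to ascending indices, repeated generators contracted through their squares):
R1 (-3/5*e2) = -181/60*e1 - 61/30*e2
Answer: -181/60*e1 - 61/30*e2


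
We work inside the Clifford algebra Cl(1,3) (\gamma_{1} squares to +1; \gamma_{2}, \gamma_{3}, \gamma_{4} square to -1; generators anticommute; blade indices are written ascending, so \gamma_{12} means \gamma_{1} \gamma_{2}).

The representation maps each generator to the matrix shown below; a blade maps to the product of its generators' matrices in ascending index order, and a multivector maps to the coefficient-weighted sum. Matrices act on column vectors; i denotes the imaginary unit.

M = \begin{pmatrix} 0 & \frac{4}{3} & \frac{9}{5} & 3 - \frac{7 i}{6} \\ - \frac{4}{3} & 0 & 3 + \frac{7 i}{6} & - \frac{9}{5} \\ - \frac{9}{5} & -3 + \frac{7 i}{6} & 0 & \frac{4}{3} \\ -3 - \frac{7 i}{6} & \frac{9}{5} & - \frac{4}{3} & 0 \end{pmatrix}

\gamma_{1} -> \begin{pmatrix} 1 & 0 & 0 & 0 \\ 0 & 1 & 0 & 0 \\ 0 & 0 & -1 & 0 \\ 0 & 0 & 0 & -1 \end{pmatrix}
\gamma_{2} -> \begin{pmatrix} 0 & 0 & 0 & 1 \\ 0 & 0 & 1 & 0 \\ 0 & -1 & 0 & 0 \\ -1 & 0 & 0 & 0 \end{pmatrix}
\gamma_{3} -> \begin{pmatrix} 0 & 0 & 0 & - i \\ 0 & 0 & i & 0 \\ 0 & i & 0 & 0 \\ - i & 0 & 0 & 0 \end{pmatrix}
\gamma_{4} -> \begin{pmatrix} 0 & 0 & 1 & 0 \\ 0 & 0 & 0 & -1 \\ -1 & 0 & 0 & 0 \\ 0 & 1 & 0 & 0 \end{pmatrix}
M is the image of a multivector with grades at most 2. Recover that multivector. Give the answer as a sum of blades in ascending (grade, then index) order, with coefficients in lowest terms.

Method: the blade images are trace-orthogonal — tr(rho(e_A) rho(e_B)^-1) = 4 if A = B and 0 otherwise — and rho(e_A)^-1 = (e_A)^2 * rho(e_A) with (e_A)^2 = +1 or -1, so the coefficient of e_A in the preimage is (e_A)^2 * tr(M rho(e_A))/4.
Nonzero projections over blades of grade <= 2: \gamma_{2}: (\gamma_{2})^2 = -1, tr(M rho(\gamma_{2})) = -12, coefficient 3; \gamma_{3}: (\gamma_{3})^2 = -1, tr(M rho(\gamma_{3})) = - \frac{14}{3}, coefficient \frac{7}{6}; \gamma_{4}: (\gamma_{4})^2 = -1, tr(M rho(\gamma_{4})) = - \frac{36}{5}, coefficient \frac{9}{5}; \gamma_{24}: (\gamma_{24})^2 = -1, tr(M rho(\gamma_{24})) = - \frac{16}{3}, coefficient \frac{4}{3}. Every other blade of grade <= 2 projects to 0.
Answer: 3 \gamma_{2} + \frac{7}{6} \gamma_{3} + \frac{9}{5} \gamma_{4} + \frac{4}{3} \gamma_{24}


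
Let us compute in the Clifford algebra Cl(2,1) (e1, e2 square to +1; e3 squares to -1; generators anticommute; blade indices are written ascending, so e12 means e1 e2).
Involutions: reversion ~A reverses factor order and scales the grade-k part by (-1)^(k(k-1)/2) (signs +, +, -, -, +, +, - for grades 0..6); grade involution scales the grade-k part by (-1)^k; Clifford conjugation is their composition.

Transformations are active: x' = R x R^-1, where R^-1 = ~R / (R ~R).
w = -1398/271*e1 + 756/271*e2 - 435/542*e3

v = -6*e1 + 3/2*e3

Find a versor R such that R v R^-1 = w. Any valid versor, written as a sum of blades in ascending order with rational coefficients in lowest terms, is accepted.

Why this works: both vectors square to 135/4, so q(v) = q(w) and R = v + w = -3024/271*e1 + 756/271*e2 + 189/271*e3 carries v to w — its own direction survives, the complement (v - w)/2 flips.
Answer: -3024/271*e1 + 756/271*e2 + 189/271*e3


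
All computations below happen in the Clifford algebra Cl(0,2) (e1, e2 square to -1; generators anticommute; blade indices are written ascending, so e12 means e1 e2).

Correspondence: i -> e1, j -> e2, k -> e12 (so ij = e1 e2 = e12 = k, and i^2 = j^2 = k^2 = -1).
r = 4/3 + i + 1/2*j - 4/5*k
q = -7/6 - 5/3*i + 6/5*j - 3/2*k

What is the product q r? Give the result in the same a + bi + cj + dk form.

In blades: q = -7/6 - 5/3*e1 + 6/5*e2 - 3/2*e12, r = 4/3 + e1 + 1/2*e2 - 4/5*e12.
Distribute q over r term by term (generator squares from the signature, products reordered to ascending indices): (-7/6)*r = -14/9 - 7/6*e1 - 7/12*e2 + 14/15*e12; (-5/3*e1)*r = 5/3 - 20/9*e1 - 4/3*e2 - 5/6*e12; (6/5*e2)*r = -3/5 - 24/25*e1 + 8/5*e2 - 6/5*e12; (-3/2*e12)*r = -6/5 + 3/4*e1 - 3/2*e2 - 2*e12.
Sum: -76/45 - 3239/900*e1 - 109/60*e2 - 31/10*e12; translating back through the correspondence:
Answer: -76/45 - 3239/900*i - 109/60*j - 31/10*k


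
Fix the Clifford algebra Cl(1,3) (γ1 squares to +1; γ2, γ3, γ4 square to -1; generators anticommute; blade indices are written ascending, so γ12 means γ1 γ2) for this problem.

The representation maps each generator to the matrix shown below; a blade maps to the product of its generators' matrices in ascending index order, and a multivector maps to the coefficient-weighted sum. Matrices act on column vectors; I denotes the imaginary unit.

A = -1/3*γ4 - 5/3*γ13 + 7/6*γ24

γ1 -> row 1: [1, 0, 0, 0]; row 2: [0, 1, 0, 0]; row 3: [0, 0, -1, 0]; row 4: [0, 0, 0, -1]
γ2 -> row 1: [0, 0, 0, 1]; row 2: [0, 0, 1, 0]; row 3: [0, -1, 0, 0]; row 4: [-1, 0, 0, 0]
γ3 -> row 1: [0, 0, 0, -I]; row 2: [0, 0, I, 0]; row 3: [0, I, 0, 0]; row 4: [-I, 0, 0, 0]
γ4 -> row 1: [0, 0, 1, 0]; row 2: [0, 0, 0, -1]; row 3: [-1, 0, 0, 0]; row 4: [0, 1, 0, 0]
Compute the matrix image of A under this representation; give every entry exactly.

Bivector images (products of the table entries): rho(γ13) = rho(γ1)rho(γ3) = row 1: [0, 0, 0, -I]; row 2: [0, 0, I, 0]; row 3: [0, -I, 0, 0]; row 4: [I, 0, 0, 0]; rho(γ24) = rho(γ2)rho(γ4) = row 1: [0, 1, 0, 0]; row 2: [-1, 0, 0, 0]; row 3: [0, 0, 0, 1]; row 4: [0, 0, -1, 0].
M = (-1/3)*rho(γ4) + (-5/3)*rho(γ13) + (7/6)*rho(γ24), summed entrywise:
Answer: row 1: [0, 7/6, -1/3, 5*I/3]; row 2: [-7/6, 0, -5*I/3, 1/3]; row 3: [1/3, 5*I/3, 0, 7/6]; row 4: [-5*I/3, -1/3, -7/6, 0]


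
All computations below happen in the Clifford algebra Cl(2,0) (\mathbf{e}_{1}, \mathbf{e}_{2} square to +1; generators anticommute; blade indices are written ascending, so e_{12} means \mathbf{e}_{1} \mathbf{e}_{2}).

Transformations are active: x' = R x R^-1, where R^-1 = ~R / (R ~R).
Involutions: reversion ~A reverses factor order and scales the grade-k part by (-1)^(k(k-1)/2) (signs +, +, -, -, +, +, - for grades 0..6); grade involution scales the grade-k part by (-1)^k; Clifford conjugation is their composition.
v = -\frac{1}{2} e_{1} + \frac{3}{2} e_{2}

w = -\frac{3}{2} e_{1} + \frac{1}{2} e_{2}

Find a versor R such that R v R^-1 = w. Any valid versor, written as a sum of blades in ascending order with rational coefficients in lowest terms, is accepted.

R = v + w = -2 e_{1} + 2 e_{2} works: the equal norms (\frac{5}{2}) guarantee its sandwich swaps v into w.
Answer: -2 e_{1} + 2 e_{2}


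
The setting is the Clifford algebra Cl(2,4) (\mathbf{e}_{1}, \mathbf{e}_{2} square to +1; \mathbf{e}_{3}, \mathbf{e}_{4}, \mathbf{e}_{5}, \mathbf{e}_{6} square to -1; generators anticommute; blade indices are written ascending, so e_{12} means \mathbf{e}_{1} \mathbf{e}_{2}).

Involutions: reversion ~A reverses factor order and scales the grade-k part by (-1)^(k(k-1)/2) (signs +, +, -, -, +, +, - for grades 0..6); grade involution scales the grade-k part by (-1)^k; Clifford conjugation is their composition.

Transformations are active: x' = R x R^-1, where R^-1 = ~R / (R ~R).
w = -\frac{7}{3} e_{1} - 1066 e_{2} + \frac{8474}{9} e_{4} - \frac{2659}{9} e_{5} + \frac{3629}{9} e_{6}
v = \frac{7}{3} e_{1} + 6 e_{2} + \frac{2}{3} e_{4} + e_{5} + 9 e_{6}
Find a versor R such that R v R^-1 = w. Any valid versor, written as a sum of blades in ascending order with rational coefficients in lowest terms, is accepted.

Take R = v + w = -1060 e_{2} + \frac{8480}{9} e_{4} - \frac{2650}{9} e_{5} + \frac{3710}{9} e_{6}. Because q(v) = q(w) = -41, conjugation by R sends v exactly to w.
Answer: -1060 e_{2} + \frac{8480}{9} e_{4} - \frac{2650}{9} e_{5} + \frac{3710}{9} e_{6}
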